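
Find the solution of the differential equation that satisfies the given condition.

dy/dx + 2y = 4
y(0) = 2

General solution: y = 2 + Ce^(-2x)
Applying y(0) = 2: C = 2 - 2 = 0
Particular solution: y = 2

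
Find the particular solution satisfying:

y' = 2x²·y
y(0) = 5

General solution: y = Ce^(2x³/3)
Applying IC y(0) = 5:
Particular solution: y = 5e^(2x³/3)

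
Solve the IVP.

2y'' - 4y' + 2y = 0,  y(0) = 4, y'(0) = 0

General solution: y = (C₁ + C₂x)e^x
Repeated root r = 1
Applying ICs: C₁ = 4, C₂ = -4
Particular solution: y = (4 - 4x)e^x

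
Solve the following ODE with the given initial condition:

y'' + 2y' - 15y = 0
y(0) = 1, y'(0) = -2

General solution: y = C₁e^(3x) + C₂e^(-5x)
Applying ICs: C₁ = 3/8, C₂ = 5/8
Particular solution: y = (3/8)e^(3x) + (5/8)e^(-5x)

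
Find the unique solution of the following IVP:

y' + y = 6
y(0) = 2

General solution: y = 6 + Ce^(-x)
Applying y(0) = 2: C = 2 - 6 = -4
Particular solution: y = 6 - 4e^(-x)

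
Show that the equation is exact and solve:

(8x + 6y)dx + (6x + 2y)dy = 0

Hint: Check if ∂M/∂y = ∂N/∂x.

Verify exactness: ∂M/∂y = ∂N/∂x ✓
Find F(x,y) such that ∂F/∂x = M, ∂F/∂y = N
Solution: 4x² + 6xy + y² = C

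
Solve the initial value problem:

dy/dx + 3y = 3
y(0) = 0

General solution: y = 1 + Ce^(-3x)
Applying y(0) = 0: C = 0 - 1 = -1
Particular solution: y = 1 - e^(-3x)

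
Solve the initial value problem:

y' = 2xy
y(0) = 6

General solution: y = Ce^(x²)
Applying IC y(0) = 6:
Particular solution: y = 6e^(x²)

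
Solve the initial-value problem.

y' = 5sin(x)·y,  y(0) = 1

General solution: y = Ce^(-5cos(x))
Applying IC y(0) = 1:
Particular solution: y = e^(5(1-cos(x)))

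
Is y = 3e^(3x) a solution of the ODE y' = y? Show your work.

Verification:
y = 3e^(3x)
y' = 9e^(3x)
But y = 3e^(3x)
y' ≠ y — the derivative does not match

No, it is not a solution.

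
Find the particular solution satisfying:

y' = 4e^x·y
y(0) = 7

General solution: y = Ce^(4e^x)
Applying IC y(0) = 7:
Particular solution: y = 7e^(4(e^x - 1))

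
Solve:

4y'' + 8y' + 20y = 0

Characteristic equation: 4r² + 8r + 20 = 0
Divide by 4: r² + 2r + 5 = 0
Roots: r = -1 ± 2i (complex conjugates)
General solution: y = e^(-x)(C₁cos(2x) + C₂sin(2x))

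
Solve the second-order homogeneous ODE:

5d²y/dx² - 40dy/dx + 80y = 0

Characteristic equation: 5r² - 40r + 80 = 0
Divide by 5: r² - 8r + 16 = 0
Factored: (r - 4)² = 0
Repeated root: r = 4
General solution: y = (C₁ + C₂x)e^(4x)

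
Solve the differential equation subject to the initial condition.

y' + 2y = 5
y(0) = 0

General solution: y = 5/2 + Ce^(-2x)
Applying y(0) = 0: C = 0 - 5/2 = -5/2
Particular solution: y = 5/2 - (5/2)e^(-2x)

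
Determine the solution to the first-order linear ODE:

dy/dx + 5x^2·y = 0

Using integrating factor method:

General solution: y = Ce^(-5x^3/3)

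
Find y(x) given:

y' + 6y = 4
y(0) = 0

General solution: y = 2/3 + Ce^(-6x)
Applying y(0) = 0: C = 0 - 2/3 = -2/3
Particular solution: y = 2/3 - (2/3)e^(-6x)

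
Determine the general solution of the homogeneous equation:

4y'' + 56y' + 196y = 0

Characteristic equation: 4r² + 56r + 196 = 0
Divide by 4: r² + 14r + 49 = 0
Factored: (r + 7)² = 0
Repeated root: r = -7
General solution: y = (C₁ + C₂x)e^(-7x)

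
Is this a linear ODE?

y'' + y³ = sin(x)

No. Nonlinear (y³ term)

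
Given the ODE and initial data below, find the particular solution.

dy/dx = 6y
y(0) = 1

General solution: y = Ce^(6x)
Applying IC y(0) = 1:
Particular solution: y = e^(6x)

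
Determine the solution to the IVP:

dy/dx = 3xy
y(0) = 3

General solution: y = Ce^(3x²/2)
Applying IC y(0) = 3:
Particular solution: y = 3e^(3x²/2)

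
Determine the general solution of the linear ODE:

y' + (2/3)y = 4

Using integrating factor method:

General solution: y = 6 + Ce^(-2x/3)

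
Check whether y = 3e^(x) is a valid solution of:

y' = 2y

Verification:
y = 3e^(x)
y' = 3e^(x)
But 2y = 6e^(x)
y' ≠ 2y — the derivative does not match

No, it is not a solution.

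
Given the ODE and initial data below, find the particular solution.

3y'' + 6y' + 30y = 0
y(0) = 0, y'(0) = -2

General solution: y = e^(-x)(C₁cos(3x) + C₂sin(3x))
Complex roots r = -1 ± 3i
Applying ICs: C₁ = 0, C₂ = -2/3
Particular solution: y = e^(-x)(-(2/3)sin(3x))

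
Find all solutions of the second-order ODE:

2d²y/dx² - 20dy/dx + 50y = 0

Characteristic equation: 2r² - 20r + 50 = 0
Divide by 2: r² - 10r + 25 = 0
Factored: (r - 5)² = 0
Repeated root: r = 5
General solution: y = (C₁ + C₂x)e^(5x)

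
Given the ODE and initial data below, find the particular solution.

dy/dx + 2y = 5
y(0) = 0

General solution: y = 5/2 + Ce^(-2x)
Applying y(0) = 0: C = 0 - 5/2 = -5/2
Particular solution: y = 5/2 - (5/2)e^(-2x)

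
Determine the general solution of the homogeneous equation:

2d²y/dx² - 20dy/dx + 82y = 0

Characteristic equation: 2r² - 20r + 82 = 0
Divide by 2: r² - 10r + 41 = 0
Roots: r = 5 ± 4i (complex conjugates)
General solution: y = e^(5x)(C₁cos(4x) + C₂sin(4x))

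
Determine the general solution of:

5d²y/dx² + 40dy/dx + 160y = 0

Characteristic equation: 5r² + 40r + 160 = 0
Divide by 5: r² + 8r + 32 = 0
Roots: r = -4 ± 4i (complex conjugates)
General solution: y = e^(-4x)(C₁cos(4x) + C₂sin(4x))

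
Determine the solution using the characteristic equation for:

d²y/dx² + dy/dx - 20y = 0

Characteristic equation: r² + r - 20 = 0
Roots: r = 4, -5 (distinct real)
General solution: y = C₁e^(4x) + C₂e^(-5x)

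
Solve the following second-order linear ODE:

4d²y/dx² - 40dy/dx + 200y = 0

Characteristic equation: 4r² - 40r + 200 = 0
Divide by 4: r² - 10r + 50 = 0
Roots: r = 5 ± 5i (complex conjugates)
General solution: y = e^(5x)(C₁cos(5x) + C₂sin(5x))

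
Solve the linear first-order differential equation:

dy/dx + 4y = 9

Using integrating factor method:

General solution: y = 9/4 + Ce^(-4x)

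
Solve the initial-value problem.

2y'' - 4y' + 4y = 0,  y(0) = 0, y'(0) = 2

General solution: y = e^x(C₁cos(x) + C₂sin(x))
Complex roots r = 1 ± i
Applying ICs: C₁ = 0, C₂ = 2
Particular solution: y = e^x(2sin(x))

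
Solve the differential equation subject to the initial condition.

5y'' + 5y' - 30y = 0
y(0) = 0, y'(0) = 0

General solution: y = C₁e^(2x) + C₂e^(-3x)
Applying ICs: C₁ = 0, C₂ = 0
Particular solution: y = 0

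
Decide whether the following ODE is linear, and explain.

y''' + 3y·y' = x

Nonlinear (product y·y')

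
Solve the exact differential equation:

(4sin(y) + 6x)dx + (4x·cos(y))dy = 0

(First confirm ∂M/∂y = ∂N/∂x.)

Verify exactness: ∂M/∂y = ∂N/∂x ✓
Find F(x,y) such that ∂F/∂x = M, ∂F/∂y = N
Solution: 4x·sin(y) + 3x² = C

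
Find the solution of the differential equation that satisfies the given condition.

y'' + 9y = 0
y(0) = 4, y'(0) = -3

General solution: y = C₁cos(3x) + C₂sin(3x)
Complex roots r = ±3i
Applying ICs: C₁ = 4, C₂ = -1
Particular solution: y = 4cos(3x) - sin(3x)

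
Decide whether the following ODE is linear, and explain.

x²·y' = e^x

Linear (y and its derivatives appear to the first power only, no products of y terms)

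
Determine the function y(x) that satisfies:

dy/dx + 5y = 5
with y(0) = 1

General solution: y = 1 + Ce^(-5x)
Applying y(0) = 1: C = 1 - 1 = 0
Particular solution: y = 1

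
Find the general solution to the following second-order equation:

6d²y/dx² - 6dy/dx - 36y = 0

Characteristic equation: 6r² - 6r - 36 = 0
Divide by 6: r² - r - 6 = 0
Roots: r = 3, -2 (distinct real)
General solution: y = C₁e^(3x) + C₂e^(-2x)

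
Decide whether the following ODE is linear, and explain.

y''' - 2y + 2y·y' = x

Nonlinear (product y·y')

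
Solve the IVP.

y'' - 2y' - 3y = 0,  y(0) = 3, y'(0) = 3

General solution: y = C₁e^(3x) + C₂e^(-x)
Applying ICs: C₁ = 3/2, C₂ = 3/2
Particular solution: y = (3/2)e^(3x) + (3/2)e^(-x)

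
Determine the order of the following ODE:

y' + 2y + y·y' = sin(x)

The order is 1 (highest derivative is of order 1).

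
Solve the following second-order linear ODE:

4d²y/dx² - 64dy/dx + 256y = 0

Characteristic equation: 4r² - 64r + 256 = 0
Divide by 4: r² - 16r + 64 = 0
Factored: (r - 8)² = 0
Repeated root: r = 8
General solution: y = (C₁ + C₂x)e^(8x)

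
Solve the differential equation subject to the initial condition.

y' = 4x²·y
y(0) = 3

General solution: y = Ce^(4x³/3)
Applying IC y(0) = 3:
Particular solution: y = 3e^(4x³/3)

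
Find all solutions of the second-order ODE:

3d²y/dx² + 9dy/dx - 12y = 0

Characteristic equation: 3r² + 9r - 12 = 0
Divide by 3: r² + 3r - 4 = 0
Roots: r = 1, -4 (distinct real)
General solution: y = C₁e^x + C₂e^(-4x)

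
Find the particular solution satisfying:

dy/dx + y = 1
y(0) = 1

General solution: y = 1 + Ce^(-x)
Applying y(0) = 1: C = 1 - 1 = 0
Particular solution: y = 1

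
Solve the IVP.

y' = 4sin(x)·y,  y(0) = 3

General solution: y = Ce^(-4cos(x))
Applying IC y(0) = 3:
Particular solution: y = 3e^(4(1-cos(x)))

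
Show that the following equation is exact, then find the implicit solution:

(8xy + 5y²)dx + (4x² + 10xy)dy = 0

Verify exactness: ∂M/∂y = ∂N/∂x ✓
Find F(x,y) such that ∂F/∂x = M, ∂F/∂y = N
Solution: 4x²y + 5xy² = C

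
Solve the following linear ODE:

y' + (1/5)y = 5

Using integrating factor method:

General solution: y = 25 + Ce^(-x/5)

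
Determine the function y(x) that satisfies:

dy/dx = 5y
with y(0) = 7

General solution: y = Ce^(5x)
Applying IC y(0) = 7:
Particular solution: y = 7e^(5x)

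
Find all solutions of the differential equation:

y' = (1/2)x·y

Separating variables and integrating:
ln|y| = x^2/4 + C

General solution: y = Ce^(x^2/4)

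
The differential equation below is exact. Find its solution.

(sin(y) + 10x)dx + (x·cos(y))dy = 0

Verify exactness: ∂M/∂y = ∂N/∂x ✓
Find F(x,y) such that ∂F/∂x = M, ∂F/∂y = N
Solution: x·sin(y) + 5x² = C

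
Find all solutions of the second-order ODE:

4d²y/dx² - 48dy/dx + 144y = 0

Characteristic equation: 4r² - 48r + 144 = 0
Divide by 4: r² - 12r + 36 = 0
Factored: (r - 6)² = 0
Repeated root: r = 6
General solution: y = (C₁ + C₂x)e^(6x)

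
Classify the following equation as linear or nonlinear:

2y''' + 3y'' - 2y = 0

Linear (y and its derivatives appear to the first power only, no products of y terms)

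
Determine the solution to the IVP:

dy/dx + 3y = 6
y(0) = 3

General solution: y = 2 + Ce^(-3x)
Applying y(0) = 3: C = 3 - 2 = 1
Particular solution: y = 2 + e^(-3x)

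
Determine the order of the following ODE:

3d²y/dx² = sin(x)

The order is 2 (highest derivative is of order 2).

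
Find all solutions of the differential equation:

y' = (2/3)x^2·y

Separating variables and integrating:
ln|y| = 2x^3/9 + C

General solution: y = Ce^(2x^3/9)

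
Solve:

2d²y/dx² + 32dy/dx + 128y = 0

Characteristic equation: 2r² + 32r + 128 = 0
Divide by 2: r² + 16r + 64 = 0
Factored: (r + 8)² = 0
Repeated root: r = -8
General solution: y = (C₁ + C₂x)e^(-8x)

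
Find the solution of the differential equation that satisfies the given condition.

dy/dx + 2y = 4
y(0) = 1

General solution: y = 2 + Ce^(-2x)
Applying y(0) = 1: C = 1 - 2 = -1
Particular solution: y = 2 - e^(-2x)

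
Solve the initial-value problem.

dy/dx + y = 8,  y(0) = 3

General solution: y = 8 + Ce^(-x)
Applying y(0) = 3: C = 3 - 8 = -5
Particular solution: y = 8 - 5e^(-x)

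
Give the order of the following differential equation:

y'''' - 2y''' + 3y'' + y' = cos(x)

The order is 4 (highest derivative is of order 4).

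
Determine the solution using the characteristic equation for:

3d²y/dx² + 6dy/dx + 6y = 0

Characteristic equation: 3r² + 6r + 6 = 0
Divide by 3: r² + 2r + 2 = 0
Roots: r = -1 ± i (complex conjugates)
General solution: y = e^(-x)(C₁cos(x) + C₂sin(x))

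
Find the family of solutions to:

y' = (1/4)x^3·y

Separating variables and integrating:
ln|y| = x^4/16 + C

General solution: y = Ce^(x^4/16)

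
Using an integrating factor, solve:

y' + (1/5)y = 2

Using integrating factor method:

General solution: y = 10 + Ce^(-x/5)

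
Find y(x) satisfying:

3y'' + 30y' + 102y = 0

Characteristic equation: 3r² + 30r + 102 = 0
Divide by 3: r² + 10r + 34 = 0
Roots: r = -5 ± 3i (complex conjugates)
General solution: y = e^(-5x)(C₁cos(3x) + C₂sin(3x))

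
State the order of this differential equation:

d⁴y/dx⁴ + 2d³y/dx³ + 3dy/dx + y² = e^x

The order is 4 (highest derivative is of order 4).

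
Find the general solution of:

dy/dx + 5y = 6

Using integrating factor method:

General solution: y = 6/5 + Ce^(-5x)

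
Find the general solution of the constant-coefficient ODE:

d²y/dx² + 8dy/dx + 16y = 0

Characteristic equation: r² + 8r + 16 = 0
Factored: (r + 4)² = 0
Repeated root: r = -4
General solution: y = (C₁ + C₂x)e^(-4x)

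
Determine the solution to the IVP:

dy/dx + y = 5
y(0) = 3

General solution: y = 5 + Ce^(-x)
Applying y(0) = 3: C = 3 - 5 = -2
Particular solution: y = 5 - 2e^(-x)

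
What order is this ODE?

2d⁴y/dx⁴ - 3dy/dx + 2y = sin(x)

The order is 4 (highest derivative is of order 4).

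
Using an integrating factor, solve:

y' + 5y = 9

Using integrating factor method:

General solution: y = 9/5 + Ce^(-5x)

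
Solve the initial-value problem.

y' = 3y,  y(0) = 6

General solution: y = Ce^(3x)
Applying IC y(0) = 6:
Particular solution: y = 6e^(3x)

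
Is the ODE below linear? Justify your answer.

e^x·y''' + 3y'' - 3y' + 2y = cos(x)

Yes. Linear (y and its derivatives appear to the first power only, no products of y terms)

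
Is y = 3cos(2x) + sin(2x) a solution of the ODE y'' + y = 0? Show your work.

Verification:
y'' = -12cos(2x) - 4sin(2x)
y'' + y ≠ 0 (frequency mismatch: got 4 instead of 1)

No, it is not a solution.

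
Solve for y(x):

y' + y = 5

Using integrating factor method:

General solution: y = 5 + Ce^(-x)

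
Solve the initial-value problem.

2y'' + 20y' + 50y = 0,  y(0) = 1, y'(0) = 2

General solution: y = (C₁ + C₂x)e^(-5x)
Repeated root r = -5
Applying ICs: C₁ = 1, C₂ = 7
Particular solution: y = (1 + 7x)e^(-5x)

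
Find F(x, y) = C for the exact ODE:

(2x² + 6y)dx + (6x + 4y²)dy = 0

Verify exactness: ∂M/∂y = ∂N/∂x ✓
Find F(x,y) such that ∂F/∂x = M, ∂F/∂y = N
Solution: 2x³/3 + 6xy + 4y³/3 = C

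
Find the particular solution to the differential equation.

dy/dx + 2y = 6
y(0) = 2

General solution: y = 3 + Ce^(-2x)
Applying y(0) = 2: C = 2 - 3 = -1
Particular solution: y = 3 - e^(-2x)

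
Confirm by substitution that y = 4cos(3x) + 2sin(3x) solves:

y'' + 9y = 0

Verification:
y'' = -36cos(3x) - 18sin(3x)
y'' + 9y = 0 ✓

Yes, it is a solution.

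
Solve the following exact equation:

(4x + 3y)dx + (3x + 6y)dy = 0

Verify exactness: ∂M/∂y = ∂N/∂x ✓
Find F(x,y) such that ∂F/∂x = M, ∂F/∂y = N
Solution: 2x² + 3xy + 3y² = C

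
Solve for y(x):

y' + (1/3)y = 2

Using integrating factor method:

General solution: y = 6 + Ce^(-x/3)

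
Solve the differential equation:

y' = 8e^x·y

Separating variables and integrating:
ln|y| = 8e^x + C

General solution: y = Ce^(8e^x)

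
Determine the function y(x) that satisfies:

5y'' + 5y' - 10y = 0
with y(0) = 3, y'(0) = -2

General solution: y = C₁e^x + C₂e^(-2x)
Applying ICs: C₁ = 4/3, C₂ = 5/3
Particular solution: y = (4/3)e^x + (5/3)e^(-2x)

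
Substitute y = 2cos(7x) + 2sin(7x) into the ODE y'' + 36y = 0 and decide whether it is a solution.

Verification:
y'' = -98cos(7x) - 98sin(7x)
y'' + 36y ≠ 0 (frequency mismatch: got 49 instead of 36)

No, it is not a solution.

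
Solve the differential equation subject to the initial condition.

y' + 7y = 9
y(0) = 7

General solution: y = 9/7 + Ce^(-7x)
Applying y(0) = 7: C = 7 - 9/7 = 40/7
Particular solution: y = 9/7 + (40/7)e^(-7x)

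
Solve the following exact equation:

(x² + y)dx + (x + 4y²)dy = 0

Verify exactness: ∂M/∂y = ∂N/∂x ✓
Find F(x,y) such that ∂F/∂x = M, ∂F/∂y = N
Solution: x³/3 + xy + 4y³/3 = C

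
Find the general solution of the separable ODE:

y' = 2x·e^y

Separating variables and integrating:
-e^(-y) = x² + C

General solution: y = -ln(C - x²)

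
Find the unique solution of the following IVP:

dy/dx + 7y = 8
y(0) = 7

General solution: y = 8/7 + Ce^(-7x)
Applying y(0) = 7: C = 7 - 8/7 = 41/7
Particular solution: y = 8/7 + (41/7)e^(-7x)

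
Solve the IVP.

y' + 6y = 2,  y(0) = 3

General solution: y = 1/3 + Ce^(-6x)
Applying y(0) = 3: C = 3 - 1/3 = 8/3
Particular solution: y = 1/3 + (8/3)e^(-6x)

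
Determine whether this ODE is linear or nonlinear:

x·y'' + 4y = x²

Linear (y and its derivatives appear to the first power only, no products of y terms)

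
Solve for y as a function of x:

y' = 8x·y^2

Separating variables and integrating:
-1/y = 4x^2 + C

General solution: y^-1 = -4x^2 + C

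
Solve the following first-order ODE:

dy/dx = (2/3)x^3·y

Separating variables and integrating:
ln|y| = x^4/6 + C

General solution: y = Ce^(x^4/6)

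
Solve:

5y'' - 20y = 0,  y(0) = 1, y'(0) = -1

General solution: y = C₁e^(2x) + C₂e^(-2x)
Applying ICs: C₁ = 1/4, C₂ = 3/4
Particular solution: y = (1/4)e^(2x) + (3/4)e^(-2x)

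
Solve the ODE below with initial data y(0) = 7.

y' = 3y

General solution: y = Ce^(3x)
Applying IC y(0) = 7:
Particular solution: y = 7e^(3x)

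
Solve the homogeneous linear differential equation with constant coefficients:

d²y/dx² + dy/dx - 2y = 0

Characteristic equation: r² + r - 2 = 0
Roots: r = 1, -2 (distinct real)
General solution: y = C₁e^x + C₂e^(-2x)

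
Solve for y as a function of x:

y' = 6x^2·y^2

Separating variables and integrating:
-1/y = 2x^3 + C

General solution: y^-1 = -2x^3 + C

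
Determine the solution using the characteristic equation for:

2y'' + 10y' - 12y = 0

Characteristic equation: 2r² + 10r - 12 = 0
Divide by 2: r² + 5r - 6 = 0
Roots: r = 1, -6 (distinct real)
General solution: y = C₁e^x + C₂e^(-6x)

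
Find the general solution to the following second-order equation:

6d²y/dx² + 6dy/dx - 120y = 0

Characteristic equation: 6r² + 6r - 120 = 0
Divide by 6: r² + r - 20 = 0
Roots: r = 4, -5 (distinct real)
General solution: y = C₁e^(4x) + C₂e^(-5x)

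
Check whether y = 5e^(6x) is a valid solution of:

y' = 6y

Verification:
y = 5e^(6x)
y' = 30e^(6x)
6y = 30e^(6x)
y' = 6y ✓

Yes, it is a solution.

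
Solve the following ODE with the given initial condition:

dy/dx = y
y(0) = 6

General solution: y = Ce^x
Applying IC y(0) = 6:
Particular solution: y = 6e^x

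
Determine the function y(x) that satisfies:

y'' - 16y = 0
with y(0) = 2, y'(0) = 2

General solution: y = C₁e^(4x) + C₂e^(-4x)
Applying ICs: C₁ = 5/4, C₂ = 3/4
Particular solution: y = (5/4)e^(4x) + (3/4)e^(-4x)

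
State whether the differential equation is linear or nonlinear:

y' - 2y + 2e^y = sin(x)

Nonlinear (e^y is nonlinear in y)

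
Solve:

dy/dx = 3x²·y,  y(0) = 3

General solution: y = Ce^(x³)
Applying IC y(0) = 3:
Particular solution: y = 3e^(x³)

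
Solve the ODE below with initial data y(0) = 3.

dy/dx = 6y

General solution: y = Ce^(6x)
Applying IC y(0) = 3:
Particular solution: y = 3e^(6x)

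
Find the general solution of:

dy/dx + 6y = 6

Using integrating factor method:

General solution: y = 1 + Ce^(-6x)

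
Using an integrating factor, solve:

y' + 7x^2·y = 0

Using integrating factor method:

General solution: y = Ce^(-7x^3/3)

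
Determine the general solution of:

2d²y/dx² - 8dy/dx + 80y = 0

Characteristic equation: 2r² - 8r + 80 = 0
Divide by 2: r² - 4r + 40 = 0
Roots: r = 2 ± 6i (complex conjugates)
General solution: y = e^(2x)(C₁cos(6x) + C₂sin(6x))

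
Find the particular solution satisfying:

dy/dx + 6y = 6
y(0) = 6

General solution: y = 1 + Ce^(-6x)
Applying y(0) = 6: C = 6 - 1 = 5
Particular solution: y = 1 + 5e^(-6x)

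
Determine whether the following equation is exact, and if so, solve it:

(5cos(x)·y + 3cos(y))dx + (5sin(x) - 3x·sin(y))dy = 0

Verify exactness: ∂M/∂y = ∂N/∂x ✓
Find F(x,y) such that ∂F/∂x = M, ∂F/∂y = N
Solution: 5sin(x)·y + 3x·cos(y) = C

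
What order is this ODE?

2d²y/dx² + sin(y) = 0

The order is 2 (highest derivative is of order 2).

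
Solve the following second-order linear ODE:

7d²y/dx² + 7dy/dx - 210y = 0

Characteristic equation: 7r² + 7r - 210 = 0
Divide by 7: r² + r - 30 = 0
Roots: r = 5, -6 (distinct real)
General solution: y = C₁e^(5x) + C₂e^(-6x)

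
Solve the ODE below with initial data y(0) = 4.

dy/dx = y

General solution: y = Ce^x
Applying IC y(0) = 4:
Particular solution: y = 4e^x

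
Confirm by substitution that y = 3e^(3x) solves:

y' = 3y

Verification:
y = 3e^(3x)
y' = 9e^(3x)
3y = 9e^(3x)
y' = 3y ✓

Yes, it is a solution.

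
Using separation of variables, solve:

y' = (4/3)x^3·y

Separating variables and integrating:
ln|y| = x^4/3 + C

General solution: y = Ce^(x^4/3)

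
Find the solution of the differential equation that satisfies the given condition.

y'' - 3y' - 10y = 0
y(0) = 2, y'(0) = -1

General solution: y = C₁e^(5x) + C₂e^(-2x)
Applying ICs: C₁ = 3/7, C₂ = 11/7
Particular solution: y = (3/7)e^(5x) + (11/7)e^(-2x)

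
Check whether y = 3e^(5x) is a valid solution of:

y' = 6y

Verification:
y = 3e^(5x)
y' = 15e^(5x)
But 6y = 18e^(5x)
y' ≠ 6y — the derivative does not match

No, it is not a solution.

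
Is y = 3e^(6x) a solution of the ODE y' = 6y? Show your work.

Verification:
y = 3e^(6x)
y' = 18e^(6x)
6y = 18e^(6x)
y' = 6y ✓

Yes, it is a solution.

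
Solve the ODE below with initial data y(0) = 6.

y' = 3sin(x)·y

General solution: y = Ce^(-3cos(x))
Applying IC y(0) = 6:
Particular solution: y = 6e^(3(1-cos(x)))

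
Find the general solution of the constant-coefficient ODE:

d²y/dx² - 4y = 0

Characteristic equation: r² - 4 = 0
Roots: r = 2, -2 (distinct real)
General solution: y = C₁e^(2x) + C₂e^(-2x)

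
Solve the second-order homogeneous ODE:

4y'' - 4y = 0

Characteristic equation: 4r² - 4 = 0
Divide by 4: r² - 1 = 0
Roots: r = 1, -1 (distinct real)
General solution: y = C₁e^x + C₂e^(-x)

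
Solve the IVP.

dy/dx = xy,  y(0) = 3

General solution: y = Ce^(x²/2)
Applying IC y(0) = 3:
Particular solution: y = 3e^(x²/2)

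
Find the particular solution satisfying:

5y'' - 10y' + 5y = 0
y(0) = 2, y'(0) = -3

General solution: y = (C₁ + C₂x)e^x
Repeated root r = 1
Applying ICs: C₁ = 2, C₂ = -5
Particular solution: y = (2 - 5x)e^x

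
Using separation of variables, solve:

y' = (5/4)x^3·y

Separating variables and integrating:
ln|y| = 5x^4/16 + C

General solution: y = Ce^(5x^4/16)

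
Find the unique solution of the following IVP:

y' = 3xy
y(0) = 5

General solution: y = Ce^(3x²/2)
Applying IC y(0) = 5:
Particular solution: y = 5e^(3x²/2)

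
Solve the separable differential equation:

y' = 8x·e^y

Separating variables and integrating:
-e^(-y) = 4x² + C

General solution: y = -ln(C - 4x²)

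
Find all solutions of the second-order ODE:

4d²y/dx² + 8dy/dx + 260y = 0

Characteristic equation: 4r² + 8r + 260 = 0
Divide by 4: r² + 2r + 65 = 0
Roots: r = -1 ± 8i (complex conjugates)
General solution: y = e^(-x)(C₁cos(8x) + C₂sin(8x))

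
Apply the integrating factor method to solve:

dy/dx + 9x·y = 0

Using integrating factor method:

General solution: y = Ce^(-9x^2/2)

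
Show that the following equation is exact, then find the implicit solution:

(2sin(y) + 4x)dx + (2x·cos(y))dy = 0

Verify exactness: ∂M/∂y = ∂N/∂x ✓
Find F(x,y) such that ∂F/∂x = M, ∂F/∂y = N
Solution: 2x·sin(y) + 2x² = C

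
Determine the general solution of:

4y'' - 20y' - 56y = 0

Characteristic equation: 4r² - 20r - 56 = 0
Divide by 4: r² - 5r - 14 = 0
Roots: r = 7, -2 (distinct real)
General solution: y = C₁e^(7x) + C₂e^(-2x)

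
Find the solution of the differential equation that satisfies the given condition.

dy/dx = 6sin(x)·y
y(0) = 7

General solution: y = Ce^(-6cos(x))
Applying IC y(0) = 7:
Particular solution: y = 7e^(6(1-cos(x)))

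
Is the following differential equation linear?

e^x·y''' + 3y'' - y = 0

Yes. Linear (y and its derivatives appear to the first power only, no products of y terms)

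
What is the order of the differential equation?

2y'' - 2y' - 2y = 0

The order is 2 (highest derivative is of order 2).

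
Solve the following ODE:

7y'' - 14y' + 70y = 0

Characteristic equation: 7r² - 14r + 70 = 0
Divide by 7: r² - 2r + 10 = 0
Roots: r = 1 ± 3i (complex conjugates)
General solution: y = e^x(C₁cos(3x) + C₂sin(3x))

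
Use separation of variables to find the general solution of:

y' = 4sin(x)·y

Separating variables and integrating:
ln|y| = -4cos(x) + C

General solution: y = Ce^(-4cos(x))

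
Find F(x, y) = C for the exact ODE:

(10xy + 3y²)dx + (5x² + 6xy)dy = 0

Verify exactness: ∂M/∂y = ∂N/∂x ✓
Find F(x,y) such that ∂F/∂x = M, ∂F/∂y = N
Solution: 5x²y + 3xy² = C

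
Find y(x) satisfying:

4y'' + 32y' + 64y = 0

Characteristic equation: 4r² + 32r + 64 = 0
Divide by 4: r² + 8r + 16 = 0
Factored: (r + 4)² = 0
Repeated root: r = -4
General solution: y = (C₁ + C₂x)e^(-4x)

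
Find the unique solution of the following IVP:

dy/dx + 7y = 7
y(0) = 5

General solution: y = 1 + Ce^(-7x)
Applying y(0) = 5: C = 5 - 1 = 4
Particular solution: y = 1 + 4e^(-7x)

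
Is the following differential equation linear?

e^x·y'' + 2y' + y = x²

Yes. Linear (y and its derivatives appear to the first power only, no products of y terms)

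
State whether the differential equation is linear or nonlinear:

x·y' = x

Linear (y and its derivatives appear to the first power only, no products of y terms)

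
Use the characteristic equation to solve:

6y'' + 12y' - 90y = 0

Characteristic equation: 6r² + 12r - 90 = 0
Divide by 6: r² + 2r - 15 = 0
Roots: r = 3, -5 (distinct real)
General solution: y = C₁e^(3x) + C₂e^(-5x)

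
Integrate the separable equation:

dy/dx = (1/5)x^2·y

Separating variables and integrating:
ln|y| = x^3/15 + C

General solution: y = Ce^(x^3/15)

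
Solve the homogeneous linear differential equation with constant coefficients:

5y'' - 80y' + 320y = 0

Characteristic equation: 5r² - 80r + 320 = 0
Divide by 5: r² - 16r + 64 = 0
Factored: (r - 8)² = 0
Repeated root: r = 8
General solution: y = (C₁ + C₂x)e^(8x)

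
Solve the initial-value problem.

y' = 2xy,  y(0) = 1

General solution: y = Ce^(x²)
Applying IC y(0) = 1:
Particular solution: y = e^(x²)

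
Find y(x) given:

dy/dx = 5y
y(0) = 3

General solution: y = Ce^(5x)
Applying IC y(0) = 3:
Particular solution: y = 3e^(5x)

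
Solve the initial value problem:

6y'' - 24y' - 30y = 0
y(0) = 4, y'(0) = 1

General solution: y = C₁e^(5x) + C₂e^(-x)
Applying ICs: C₁ = 5/6, C₂ = 19/6
Particular solution: y = (5/6)e^(5x) + (19/6)e^(-x)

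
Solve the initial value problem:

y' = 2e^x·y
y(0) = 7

General solution: y = Ce^(2e^x)
Applying IC y(0) = 7:
Particular solution: y = 7e^(2(e^x - 1))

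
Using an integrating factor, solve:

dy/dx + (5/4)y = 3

Using integrating factor method:

General solution: y = 12/5 + Ce^(-5x/4)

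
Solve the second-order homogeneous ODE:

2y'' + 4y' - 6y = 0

Characteristic equation: 2r² + 4r - 6 = 0
Divide by 2: r² + 2r - 3 = 0
Roots: r = 1, -3 (distinct real)
General solution: y = C₁e^x + C₂e^(-3x)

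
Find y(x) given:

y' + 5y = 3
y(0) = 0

General solution: y = 3/5 + Ce^(-5x)
Applying y(0) = 0: C = 0 - 3/5 = -3/5
Particular solution: y = 3/5 - (3/5)e^(-5x)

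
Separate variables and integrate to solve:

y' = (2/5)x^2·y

Separating variables and integrating:
ln|y| = 2x^3/15 + C

General solution: y = Ce^(2x^3/15)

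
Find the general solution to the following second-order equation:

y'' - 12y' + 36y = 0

Characteristic equation: r² - 12r + 36 = 0
Factored: (r - 6)² = 0
Repeated root: r = 6
General solution: y = (C₁ + C₂x)e^(6x)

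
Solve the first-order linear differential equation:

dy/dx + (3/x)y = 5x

Using integrating factor method:

General solution: y = x^2 + Cx^(-3)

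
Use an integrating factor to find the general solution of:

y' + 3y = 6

Using integrating factor method:

General solution: y = 2 + Ce^(-3x)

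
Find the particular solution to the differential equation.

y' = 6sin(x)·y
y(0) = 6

General solution: y = Ce^(-6cos(x))
Applying IC y(0) = 6:
Particular solution: y = 6e^(6(1-cos(x)))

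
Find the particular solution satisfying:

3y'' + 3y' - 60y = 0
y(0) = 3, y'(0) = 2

General solution: y = C₁e^(4x) + C₂e^(-5x)
Applying ICs: C₁ = 17/9, C₂ = 10/9
Particular solution: y = (17/9)e^(4x) + (10/9)e^(-5x)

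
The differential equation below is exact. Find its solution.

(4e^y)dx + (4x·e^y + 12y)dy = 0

Verify exactness: ∂M/∂y = ∂N/∂x ✓
Find F(x,y) such that ∂F/∂x = M, ∂F/∂y = N
Solution: 4x·e^y + 6y² = C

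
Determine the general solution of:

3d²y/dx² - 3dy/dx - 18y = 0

Characteristic equation: 3r² - 3r - 18 = 0
Divide by 3: r² - r - 6 = 0
Roots: r = 3, -2 (distinct real)
General solution: y = C₁e^(3x) + C₂e^(-2x)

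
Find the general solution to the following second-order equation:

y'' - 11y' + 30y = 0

Characteristic equation: r² - 11r + 30 = 0
Roots: r = 5, 6 (distinct real)
General solution: y = C₁e^(5x) + C₂e^(6x)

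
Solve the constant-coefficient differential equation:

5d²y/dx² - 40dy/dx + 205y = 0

Characteristic equation: 5r² - 40r + 205 = 0
Divide by 5: r² - 8r + 41 = 0
Roots: r = 4 ± 5i (complex conjugates)
General solution: y = e^(4x)(C₁cos(5x) + C₂sin(5x))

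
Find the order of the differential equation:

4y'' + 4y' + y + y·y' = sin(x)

The order is 2 (highest derivative is of order 2).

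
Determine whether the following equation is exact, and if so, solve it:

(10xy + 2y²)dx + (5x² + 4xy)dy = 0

Verify exactness: ∂M/∂y = ∂N/∂x ✓
Find F(x,y) such that ∂F/∂x = M, ∂F/∂y = N
Solution: 5x²y + 2xy² = C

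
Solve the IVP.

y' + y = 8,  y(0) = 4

General solution: y = 8 + Ce^(-x)
Applying y(0) = 4: C = 4 - 8 = -4
Particular solution: y = 8 - 4e^(-x)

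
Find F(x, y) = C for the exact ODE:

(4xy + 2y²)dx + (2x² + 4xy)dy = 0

Verify exactness: ∂M/∂y = ∂N/∂x ✓
Find F(x,y) such that ∂F/∂x = M, ∂F/∂y = N
Solution: 2x²y + 2xy² = C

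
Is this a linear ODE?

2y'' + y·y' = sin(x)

No. Nonlinear (product y·y')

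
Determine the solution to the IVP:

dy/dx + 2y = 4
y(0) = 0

General solution: y = 2 + Ce^(-2x)
Applying y(0) = 0: C = 0 - 2 = -2
Particular solution: y = 2 - 2e^(-2x)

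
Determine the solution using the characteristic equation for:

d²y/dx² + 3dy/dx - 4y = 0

Characteristic equation: r² + 3r - 4 = 0
Roots: r = 1, -4 (distinct real)
General solution: y = C₁e^x + C₂e^(-4x)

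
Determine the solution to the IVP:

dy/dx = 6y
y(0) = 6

General solution: y = Ce^(6x)
Applying IC y(0) = 6:
Particular solution: y = 6e^(6x)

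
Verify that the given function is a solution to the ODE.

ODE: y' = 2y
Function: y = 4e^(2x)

Verification:
y = 4e^(2x)
y' = 8e^(2x)
2y = 8e^(2x)
y' = 2y ✓

Yes, it is a solution.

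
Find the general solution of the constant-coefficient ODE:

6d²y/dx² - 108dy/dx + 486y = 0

Characteristic equation: 6r² - 108r + 486 = 0
Divide by 6: r² - 18r + 81 = 0
Factored: (r - 9)² = 0
Repeated root: r = 9
General solution: y = (C₁ + C₂x)e^(9x)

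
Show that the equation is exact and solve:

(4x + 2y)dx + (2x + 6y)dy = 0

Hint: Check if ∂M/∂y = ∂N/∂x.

Verify exactness: ∂M/∂y = ∂N/∂x ✓
Find F(x,y) such that ∂F/∂x = M, ∂F/∂y = N
Solution: 2x² + 2xy + 3y² = C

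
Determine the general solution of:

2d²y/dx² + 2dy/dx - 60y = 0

Characteristic equation: 2r² + 2r - 60 = 0
Divide by 2: r² + r - 30 = 0
Roots: r = 5, -6 (distinct real)
General solution: y = C₁e^(5x) + C₂e^(-6x)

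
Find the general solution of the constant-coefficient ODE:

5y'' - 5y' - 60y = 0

Characteristic equation: 5r² - 5r - 60 = 0
Divide by 5: r² - r - 12 = 0
Roots: r = 4, -3 (distinct real)
General solution: y = C₁e^(4x) + C₂e^(-3x)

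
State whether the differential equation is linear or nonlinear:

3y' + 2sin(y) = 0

Nonlinear (sin(y) is nonlinear in y)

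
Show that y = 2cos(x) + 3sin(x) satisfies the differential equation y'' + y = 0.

Verification:
y'' = -2cos(x) - 3sin(x)
y'' + y = 0 ✓

Yes, it is a solution.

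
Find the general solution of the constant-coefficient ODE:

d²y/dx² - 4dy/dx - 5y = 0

Characteristic equation: r² - 4r - 5 = 0
Roots: r = 5, -1 (distinct real)
General solution: y = C₁e^(5x) + C₂e^(-x)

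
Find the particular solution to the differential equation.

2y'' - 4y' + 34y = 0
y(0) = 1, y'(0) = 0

General solution: y = e^x(C₁cos(4x) + C₂sin(4x))
Complex roots r = 1 ± 4i
Applying ICs: C₁ = 1, C₂ = -1/4
Particular solution: y = e^x(cos(4x) - (1/4)sin(4x))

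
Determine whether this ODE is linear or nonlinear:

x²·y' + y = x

Linear (y and its derivatives appear to the first power only, no products of y terms)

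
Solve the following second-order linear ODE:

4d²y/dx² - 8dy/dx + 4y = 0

Characteristic equation: 4r² - 8r + 4 = 0
Divide by 4: r² - 2r + 1 = 0
Factored: (r - 1)² = 0
Repeated root: r = 1
General solution: y = (C₁ + C₂x)e^x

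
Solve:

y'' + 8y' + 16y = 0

Characteristic equation: r² + 8r + 16 = 0
Factored: (r + 4)² = 0
Repeated root: r = -4
General solution: y = (C₁ + C₂x)e^(-4x)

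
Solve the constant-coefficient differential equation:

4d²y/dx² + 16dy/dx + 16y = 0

Characteristic equation: 4r² + 16r + 16 = 0
Divide by 4: r² + 4r + 4 = 0
Factored: (r + 2)² = 0
Repeated root: r = -2
General solution: y = (C₁ + C₂x)e^(-2x)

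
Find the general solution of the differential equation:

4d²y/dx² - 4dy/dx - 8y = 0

Characteristic equation: 4r² - 4r - 8 = 0
Divide by 4: r² - r - 2 = 0
Roots: r = 2, -1 (distinct real)
General solution: y = C₁e^(2x) + C₂e^(-x)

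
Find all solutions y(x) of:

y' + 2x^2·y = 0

Using integrating factor method:

General solution: y = Ce^(-2x^3/3)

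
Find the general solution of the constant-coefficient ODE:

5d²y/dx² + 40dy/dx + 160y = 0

Characteristic equation: 5r² + 40r + 160 = 0
Divide by 5: r² + 8r + 32 = 0
Roots: r = -4 ± 4i (complex conjugates)
General solution: y = e^(-4x)(C₁cos(4x) + C₂sin(4x))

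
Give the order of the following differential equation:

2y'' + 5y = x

The order is 2 (highest derivative is of order 2).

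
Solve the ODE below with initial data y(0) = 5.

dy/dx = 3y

General solution: y = Ce^(3x)
Applying IC y(0) = 5:
Particular solution: y = 5e^(3x)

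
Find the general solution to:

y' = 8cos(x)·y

Separating variables and integrating:
ln|y| = 8sin(x) + C

General solution: y = Ce^(8sin(x))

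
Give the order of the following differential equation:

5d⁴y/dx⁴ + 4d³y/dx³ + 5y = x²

The order is 4 (highest derivative is of order 4).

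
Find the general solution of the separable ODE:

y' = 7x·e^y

Separating variables and integrating:
-e^(-y) = 7x²/2 + C

General solution: y = -ln(C - 7x²/2)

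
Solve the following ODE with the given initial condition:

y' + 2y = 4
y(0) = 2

General solution: y = 2 + Ce^(-2x)
Applying y(0) = 2: C = 2 - 2 = 0
Particular solution: y = 2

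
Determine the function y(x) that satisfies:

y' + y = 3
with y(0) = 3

General solution: y = 3 + Ce^(-x)
Applying y(0) = 3: C = 3 - 3 = 0
Particular solution: y = 3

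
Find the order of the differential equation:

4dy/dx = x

The order is 1 (highest derivative is of order 1).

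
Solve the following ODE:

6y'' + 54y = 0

Characteristic equation: 6r² + 54 = 0
Divide by 6: r² + 9 = 0
Roots: r = ±3i (complex conjugates)
General solution: y = C₁cos(3x) + C₂sin(3x)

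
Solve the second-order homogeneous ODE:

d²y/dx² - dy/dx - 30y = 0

Characteristic equation: r² - r - 30 = 0
Roots: r = 6, -5 (distinct real)
General solution: y = C₁e^(6x) + C₂e^(-5x)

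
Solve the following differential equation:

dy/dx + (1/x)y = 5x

Using integrating factor method:

General solution: y = (5/3)x^2 + C/x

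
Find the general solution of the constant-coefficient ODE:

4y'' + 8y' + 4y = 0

Characteristic equation: 4r² + 8r + 4 = 0
Divide by 4: r² + 2r + 1 = 0
Factored: (r + 1)² = 0
Repeated root: r = -1
General solution: y = (C₁ + C₂x)e^(-x)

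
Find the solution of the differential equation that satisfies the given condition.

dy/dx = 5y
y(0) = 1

General solution: y = Ce^(5x)
Applying IC y(0) = 1:
Particular solution: y = e^(5x)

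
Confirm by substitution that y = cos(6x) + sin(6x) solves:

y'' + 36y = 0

Verification:
y'' = -36cos(6x) - 36sin(6x)
y'' + 36y = 0 ✓

Yes, it is a solution.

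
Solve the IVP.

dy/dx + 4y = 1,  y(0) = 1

General solution: y = 1/4 + Ce^(-4x)
Applying y(0) = 1: C = 1 - 1/4 = 3/4
Particular solution: y = 1/4 + (3/4)e^(-4x)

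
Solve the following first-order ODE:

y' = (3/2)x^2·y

Separating variables and integrating:
ln|y| = x^3/2 + C

General solution: y = Ce^(x^3/2)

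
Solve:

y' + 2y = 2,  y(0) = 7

General solution: y = 1 + Ce^(-2x)
Applying y(0) = 7: C = 7 - 1 = 6
Particular solution: y = 1 + 6e^(-2x)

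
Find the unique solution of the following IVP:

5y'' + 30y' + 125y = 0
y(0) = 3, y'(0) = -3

General solution: y = e^(-3x)(C₁cos(4x) + C₂sin(4x))
Complex roots r = -3 ± 4i
Applying ICs: C₁ = 3, C₂ = 3/2
Particular solution: y = e^(-3x)(3cos(4x) + (3/2)sin(4x))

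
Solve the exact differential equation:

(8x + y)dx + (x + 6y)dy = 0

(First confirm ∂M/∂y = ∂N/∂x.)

Verify exactness: ∂M/∂y = ∂N/∂x ✓
Find F(x,y) such that ∂F/∂x = M, ∂F/∂y = N
Solution: 4x² + xy + 3y² = C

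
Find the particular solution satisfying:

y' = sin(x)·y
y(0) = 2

General solution: y = Ce^(-cos(x))
Applying IC y(0) = 2:
Particular solution: y = 2e^(1-cos(x))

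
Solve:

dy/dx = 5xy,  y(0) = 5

General solution: y = Ce^(5x²/2)
Applying IC y(0) = 5:
Particular solution: y = 5e^(5x²/2)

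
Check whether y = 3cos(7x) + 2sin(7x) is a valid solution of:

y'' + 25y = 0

Verification:
y'' = -147cos(7x) - 98sin(7x)
y'' + 25y ≠ 0 (frequency mismatch: got 49 instead of 25)

No, it is not a solution.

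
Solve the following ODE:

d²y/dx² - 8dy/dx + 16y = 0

Characteristic equation: r² - 8r + 16 = 0
Factored: (r - 4)² = 0
Repeated root: r = 4
General solution: y = (C₁ + C₂x)e^(4x)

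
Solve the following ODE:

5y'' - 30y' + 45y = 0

Characteristic equation: 5r² - 30r + 45 = 0
Divide by 5: r² - 6r + 9 = 0
Factored: (r - 3)² = 0
Repeated root: r = 3
General solution: y = (C₁ + C₂x)e^(3x)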